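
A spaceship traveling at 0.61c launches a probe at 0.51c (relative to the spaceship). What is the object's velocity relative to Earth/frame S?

u = (u' + v)/(1 + u'v/c²)
Numerator: 0.51 + 0.61 = 1.12
Denominator: 1 + 0.3111 = 1.3111
u = 1.12/1.3111 = 0.8542c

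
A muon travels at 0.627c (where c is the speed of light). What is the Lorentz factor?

v/c = 0.627, so (v/c)² = 0.393129
1 - (v/c)² = 0.606871
γ = 1/√(0.606871) = 1.284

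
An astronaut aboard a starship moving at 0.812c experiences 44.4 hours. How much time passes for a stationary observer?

Proper time Δt₀ = 44.4 hours
γ = 1/√(1 - 0.812²) = 1.7133
Δt = γΔt₀ = 1.7133 × 44.4 = 76.07 hours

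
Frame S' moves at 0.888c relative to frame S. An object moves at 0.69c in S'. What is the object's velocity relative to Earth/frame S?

u = (u' + v)/(1 + u'v/c²)
Numerator: 0.69 + 0.888 = 1.578
Denominator: 1 + 0.61272 = 1.61272
u = 1.578/1.61272 = 0.9785c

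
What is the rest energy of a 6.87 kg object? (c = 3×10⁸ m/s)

c² = (3×10⁸)² = 9.000×10¹⁶ m²/s²
E₀ = mc² = 6.87 × 9.000×10¹⁶ = 6.183×10¹⁷ J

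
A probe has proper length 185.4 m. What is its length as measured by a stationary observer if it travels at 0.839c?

Proper length L₀ = 185.4 m
γ = 1/√(1 - 0.839²) = 1.838
L = L₀/γ = 185.4/1.838 = 100.9 m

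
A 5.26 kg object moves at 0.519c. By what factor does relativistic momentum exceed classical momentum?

p_rel = γmv, p_class = mv
Ratio = γ = 1/√(1 - 0.519²) = 1.170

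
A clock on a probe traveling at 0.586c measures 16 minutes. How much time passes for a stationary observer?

Proper time Δt₀ = 16 minutes
γ = 1/√(1 - 0.586²) = 1.2341
Δt = γΔt₀ = 1.2341 × 16 = 19.75 minutes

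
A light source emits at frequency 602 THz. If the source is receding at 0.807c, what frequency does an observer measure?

β = v/c = 0.807
(1-β)/(1+β) = 0.193/1.807 = 0.1068
Doppler factor = √(0.1068) = 0.3268
f_obs = 602 × 0.3268 = 196.7 THz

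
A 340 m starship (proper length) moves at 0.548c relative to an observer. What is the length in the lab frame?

Proper length L₀ = 340 m
γ = 1/√(1 - 0.548²) = 1.1955
L = L₀/γ = 340/1.1955 = 284.4 m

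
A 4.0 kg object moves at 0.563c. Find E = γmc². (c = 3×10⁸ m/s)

γ = 1/√(1 - 0.563²) = 1.210
mc² = 4.0 × (3×10⁸)² = 3.600×10¹⁷ J
E = γmc² = 1.210 × 3.600×10¹⁷ = 4.356×10¹⁷ J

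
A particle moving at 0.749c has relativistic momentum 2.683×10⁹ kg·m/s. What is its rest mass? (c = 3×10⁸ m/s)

γ = 1/√(1 - 0.749²) = 1.5093
v = 0.749 × 3×10⁸ = 2.247×10⁸ m/s
m = p/(γv) = 2.683×10⁹/(1.5093 × 2.247×10⁸) = 7.911 kg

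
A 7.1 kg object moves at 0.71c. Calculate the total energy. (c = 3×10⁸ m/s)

γ = 1/√(1 - 0.71²) = 1.420
mc² = 7.1 × (3×10⁸)² = 6.390×10¹⁷ J
E = γmc² = 1.420 × 6.390×10¹⁷ = 9.074×10¹⁷ J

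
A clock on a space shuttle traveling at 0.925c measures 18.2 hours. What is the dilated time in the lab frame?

Proper time Δt₀ = 18.2 hours
γ = 1/√(1 - 0.925²) = 2.632
Δt = γΔt₀ = 2.632 × 18.2 = 47.90 hours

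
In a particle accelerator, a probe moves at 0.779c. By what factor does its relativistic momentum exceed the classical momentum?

p_rel = γmv, p_class = mv
Ratio = γ = 1/√(1 - 0.779²)
= 1/√(0.393159) = 1.595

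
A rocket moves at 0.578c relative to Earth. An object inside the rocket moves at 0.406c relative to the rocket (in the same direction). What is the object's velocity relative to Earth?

u = (u' + v)/(1 + u'v/c²)
Numerator: 0.406 + 0.578 = 0.984
Denominator: 1 + 0.234668 = 1.234668
u = 0.984/1.234668 = 0.7970c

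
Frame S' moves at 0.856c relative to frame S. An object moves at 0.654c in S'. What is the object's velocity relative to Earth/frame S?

u = (u' + v)/(1 + u'v/c²)
Numerator: 0.654 + 0.856 = 1.51
Denominator: 1 + 0.559824 = 1.559824
u = 1.51/1.559824 = 0.9681c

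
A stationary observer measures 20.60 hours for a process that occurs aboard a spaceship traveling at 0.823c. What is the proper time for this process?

Dilated time Δt = 20.60 hours
γ = 1/√(1 - 0.823²) = 1.760
Δt₀ = Δt/γ = 20.60/1.760 = 11.70 hours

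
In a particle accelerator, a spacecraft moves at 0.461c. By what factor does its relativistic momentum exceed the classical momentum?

p_rel = γmv, p_class = mv
Ratio = γ = 1/√(1 - 0.461²)
= 1/√(0.787479) = 1.127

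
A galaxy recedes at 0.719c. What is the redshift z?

β = 0.719
(1+β)/(1-β) = 1.719/0.281 = 6.117
√(6.117) = 2.473
z = 2.473 - 1 = 1.473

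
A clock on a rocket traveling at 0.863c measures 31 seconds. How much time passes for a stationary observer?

Proper time Δt₀ = 31 seconds
γ = 1/√(1 - 0.863²) = 1.9794
Δt = γΔt₀ = 1.9794 × 31 = 61.36 seconds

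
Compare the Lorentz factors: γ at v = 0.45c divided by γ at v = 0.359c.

γ₁ = 1/√(1 - 0.45²) = 1.1198
γ₂ = 1/√(1 - 0.359²) = 1.0714
γ₁/γ₂ = 1.1198/1.0714 = 1.045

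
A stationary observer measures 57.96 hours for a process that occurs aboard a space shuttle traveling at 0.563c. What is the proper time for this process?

Dilated time Δt = 57.96 hours
γ = 1/√(1 - 0.563²) = 1.210
Δt₀ = Δt/γ = 57.96/1.210 = 47.90 hours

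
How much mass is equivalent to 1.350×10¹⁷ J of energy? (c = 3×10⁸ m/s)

From E = mc², we get m = E/c²
c² = (3×10⁸)² = 9×10¹⁶ m²/s²
m = 1.350×10¹⁷ / 9×10¹⁶ = 1.500 kg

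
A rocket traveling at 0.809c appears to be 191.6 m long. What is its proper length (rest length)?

Contracted length L = 191.6 m
γ = 1/√(1 - 0.809²) = 1.70123
L₀ = γL = 1.70123 × 191.6 = 326.0 m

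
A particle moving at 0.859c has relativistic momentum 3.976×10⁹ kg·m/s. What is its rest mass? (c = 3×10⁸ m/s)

γ = 1/√(1 - 0.859²) = 1.9532
v = 0.859 × 3×10⁸ = 2.577×10⁸ m/s
m = p/(γv) = 3.976×10⁹/(1.9532 × 2.577×10⁸) = 7.899 kg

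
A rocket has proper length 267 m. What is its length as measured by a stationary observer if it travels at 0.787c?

Proper length L₀ = 267 m
γ = 1/√(1 - 0.787²) = 1.621
L = L₀/γ = 267/1.621 = 164.7 m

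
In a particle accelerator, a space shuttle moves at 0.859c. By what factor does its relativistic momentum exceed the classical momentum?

p_rel = γmv, p_class = mv
Ratio = γ = 1/√(1 - 0.859²)
= 1/√(0.262119) = 1.953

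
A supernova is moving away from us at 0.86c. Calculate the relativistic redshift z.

β = 0.86
(1+β)/(1-β) = 1.86/0.14 = 13.286
√(13.286) = 3.645
z = 3.645 - 1 = 2.645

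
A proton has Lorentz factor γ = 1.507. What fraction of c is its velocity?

From γ = 1/√(1 - v²/c²):
1/γ² = 1/1.507² = 0.4403
v²/c² = 1 - 0.4403 = 0.5597
v/c = √(0.5597) = 0.7481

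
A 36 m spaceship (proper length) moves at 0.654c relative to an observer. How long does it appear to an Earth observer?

Proper length L₀ = 36 m
γ = 1/√(1 - 0.654²) = 1.322
L = L₀/γ = 36/1.322 = 27.23 m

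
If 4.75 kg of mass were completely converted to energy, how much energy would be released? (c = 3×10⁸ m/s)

Using E = mc²:
c² = (3×10⁸)² = 9×10¹⁶ m²/s²
E = 4.75 × 9×10¹⁶ = 4.275×10¹⁷ J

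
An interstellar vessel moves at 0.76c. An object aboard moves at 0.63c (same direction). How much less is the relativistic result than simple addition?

Classical: u' + v = 0.63 + 0.76 = 1.39c
Relativistic: u = (0.63 + 0.76)/(1 + 0.4788) = 1.39/1.4788 = 0.9400c
Difference: 1.39 - 0.9400 = 0.4500c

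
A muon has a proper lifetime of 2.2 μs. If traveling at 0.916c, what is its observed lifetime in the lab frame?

Proper lifetime τ₀ = 2.2 μs
γ = 1/√(1 - 0.916²) = 2.4927
τ = γτ₀ = 2.4927 × 2.2 μs = 5.484 μs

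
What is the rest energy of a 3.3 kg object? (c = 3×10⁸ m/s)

c² = (3×10⁸)² = 9.000×10¹⁶ m²/s²
E₀ = mc² = 3.3 × 9.000×10¹⁶ = 2.970×10¹⁷ J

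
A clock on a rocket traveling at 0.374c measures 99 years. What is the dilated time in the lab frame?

Proper time Δt₀ = 99 years
γ = 1/√(1 - 0.374²) = 1.078
Δt = γΔt₀ = 1.078 × 99 = 106.7 years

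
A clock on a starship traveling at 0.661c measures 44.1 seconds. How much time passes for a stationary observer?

Proper time Δt₀ = 44.1 seconds
γ = 1/√(1 - 0.661²) = 1.3326
Δt = γΔt₀ = 1.3326 × 44.1 = 58.77 seconds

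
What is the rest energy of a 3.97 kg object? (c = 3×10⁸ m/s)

c² = (3×10⁸)² = 9.000×10¹⁶ m²/s²
E₀ = mc² = 3.97 × 9.000×10¹⁶ = 3.573×10¹⁷ J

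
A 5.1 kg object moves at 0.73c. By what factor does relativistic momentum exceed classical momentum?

p_rel = γmv, p_class = mv
Ratio = γ = 1/√(1 - 0.73²) = 1.463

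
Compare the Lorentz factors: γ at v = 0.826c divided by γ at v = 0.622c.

γ₁ = 1/√(1 - 0.826²) = 1.774
γ₂ = 1/√(1 - 0.622²) = 1.277
γ₁/γ₂ = 1.774/1.277 = 1.389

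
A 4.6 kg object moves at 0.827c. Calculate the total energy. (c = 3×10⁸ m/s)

γ = 1/√(1 - 0.827²) = 1.7787
mc² = 4.6 × (3×10⁸)² = 4.140×10¹⁷ J
E = γmc² = 1.7787 × 4.140×10¹⁷ = 7.364×10¹⁷ J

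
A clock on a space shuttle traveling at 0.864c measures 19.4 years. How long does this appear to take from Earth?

Proper time Δt₀ = 19.4 years
γ = 1/√(1 - 0.864²) = 1.986
Δt = γΔt₀ = 1.986 × 19.4 = 38.53 years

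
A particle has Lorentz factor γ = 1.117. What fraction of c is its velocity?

From γ = 1/√(1 - v²/c²):
1/γ² = 1/1.117² = 0.80148
v²/c² = 1 - 0.80148 = 0.19852
v/c = √(0.19852) = 0.4456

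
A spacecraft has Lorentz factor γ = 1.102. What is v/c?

From γ = 1/√(1 - v²/c²):
1/γ² = 1/1.102² = 0.8234
v²/c² = 1 - 0.8234 = 0.1766
v/c = √(0.1766) = 0.4202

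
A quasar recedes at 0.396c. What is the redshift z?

β = 0.396
(1+β)/(1-β) = 1.396/0.604 = 2.3113
√(2.3113) = 1.5203
z = 1.5203 - 1 = 0.5203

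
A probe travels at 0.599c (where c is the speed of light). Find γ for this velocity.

v/c = 0.599, so (v/c)² = 0.358801
1 - (v/c)² = 0.641199
γ = 1/√(0.641199) = 1.249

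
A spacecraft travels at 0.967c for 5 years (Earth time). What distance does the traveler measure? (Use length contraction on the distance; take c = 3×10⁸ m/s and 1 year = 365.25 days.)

Earth distance: d = v × t = 0.967c × 5 yr = 4.577×10¹⁶ m
γ = 3.925
d' = d/γ = 4.577×10¹⁶/3.925 = 1.166×10¹⁶ m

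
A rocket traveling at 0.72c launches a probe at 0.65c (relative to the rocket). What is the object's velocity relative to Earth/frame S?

u = (u' + v)/(1 + u'v/c²)
Numerator: 0.65 + 0.72 = 1.37
Denominator: 1 + 0.468 = 1.468
u = 1.37/1.468 = 0.9332c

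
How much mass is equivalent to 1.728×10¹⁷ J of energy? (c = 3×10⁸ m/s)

From E = mc², we get m = E/c²
c² = (3×10⁸)² = 9×10¹⁶ m²/s²
m = 1.728×10¹⁷ / 9×10¹⁶ = 1.920 kg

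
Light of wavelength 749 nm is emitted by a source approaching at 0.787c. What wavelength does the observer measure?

β = 0.787
Wavelength Doppler factor = √(0.213/1.787) = √(0.11919) = 0.3452
λ_obs = 749 × 0.3452 = 258.6 nm (blueshift)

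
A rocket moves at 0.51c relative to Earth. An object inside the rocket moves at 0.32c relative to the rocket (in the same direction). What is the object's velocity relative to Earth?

u = (u' + v)/(1 + u'v/c²)
Numerator: 0.32 + 0.51 = 0.83
Denominator: 1 + 0.1632 = 1.1632
u = 0.83/1.1632 = 0.7135c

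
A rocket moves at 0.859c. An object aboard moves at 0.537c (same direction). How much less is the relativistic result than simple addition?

Classical: u' + v = 0.537 + 0.859 = 1.396c
Relativistic: u = (0.537 + 0.859)/(1 + 0.461283) = 1.396/1.461283 = 0.9553c
Difference: 1.396 - 0.9553 = 0.4407c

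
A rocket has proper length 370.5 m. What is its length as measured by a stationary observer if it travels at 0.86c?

Proper length L₀ = 370.5 m
γ = 1/√(1 - 0.86²) = 1.9597
L = L₀/γ = 370.5/1.9597 = 189.1 m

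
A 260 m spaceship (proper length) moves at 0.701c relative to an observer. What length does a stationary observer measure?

Proper length L₀ = 260 m
γ = 1/√(1 - 0.701²) = 1.402
L = L₀/γ = 260/1.402 = 185.4 m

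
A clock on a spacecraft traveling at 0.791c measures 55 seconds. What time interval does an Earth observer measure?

Proper time Δt₀ = 55 seconds
γ = 1/√(1 - 0.791²) = 1.6345
Δt = γΔt₀ = 1.6345 × 55 = 89.90 seconds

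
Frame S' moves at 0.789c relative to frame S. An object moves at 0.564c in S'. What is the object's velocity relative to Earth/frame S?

u = (u' + v)/(1 + u'v/c²)
Numerator: 0.564 + 0.789 = 1.353
Denominator: 1 + 0.444996 = 1.444996
u = 1.353/1.444996 = 0.9363c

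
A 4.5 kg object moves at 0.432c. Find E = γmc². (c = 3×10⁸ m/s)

γ = 1/√(1 - 0.432²) = 1.109
mc² = 4.5 × (3×10⁸)² = 4.050×10¹⁷ J
E = γmc² = 1.109 × 4.050×10¹⁷ = 4.491×10¹⁷ J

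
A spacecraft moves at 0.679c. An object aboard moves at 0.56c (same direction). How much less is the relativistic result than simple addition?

Classical: u' + v = 0.56 + 0.679 = 1.239c
Relativistic: u = (0.56 + 0.679)/(1 + 0.38024) = 1.239/1.38024 = 0.8977c
Difference: 1.239 - 0.8977 = 0.3413c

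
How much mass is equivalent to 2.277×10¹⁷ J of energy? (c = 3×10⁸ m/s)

From E = mc², we get m = E/c²
c² = (3×10⁸)² = 9×10¹⁶ m²/s²
m = 2.277×10¹⁷ / 9×10¹⁶ = 2.530 kg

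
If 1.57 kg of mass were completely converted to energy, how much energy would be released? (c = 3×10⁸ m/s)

Using E = mc²:
c² = (3×10⁸)² = 9×10¹⁶ m²/s²
E = 1.57 × 9×10¹⁶ = 1.413×10¹⁷ J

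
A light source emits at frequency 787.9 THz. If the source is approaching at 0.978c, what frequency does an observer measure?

β = v/c = 0.978
(1+β)/(1-β) = 1.978/0.022 = 89.91
Doppler factor = √(89.91) = 9.482
f_obs = 787.9 × 9.482 = 7471 THz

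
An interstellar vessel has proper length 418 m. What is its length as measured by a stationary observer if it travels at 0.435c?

Proper length L₀ = 418 m
γ = 1/√(1 - 0.435²) = 1.1106
L = L₀/γ = 418/1.1106 = 376.4 m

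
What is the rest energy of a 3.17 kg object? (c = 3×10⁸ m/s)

c² = (3×10⁸)² = 9.000×10¹⁶ m²/s²
E₀ = mc² = 3.17 × 9.000×10¹⁶ = 2.853×10¹⁷ J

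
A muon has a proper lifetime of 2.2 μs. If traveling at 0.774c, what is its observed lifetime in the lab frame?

Proper lifetime τ₀ = 2.2 μs
γ = 1/√(1 - 0.774²) = 1.579
τ = γτ₀ = 1.579 × 2.2 μs = 3.474 μs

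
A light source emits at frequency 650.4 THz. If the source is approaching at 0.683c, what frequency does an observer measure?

β = v/c = 0.683
(1+β)/(1-β) = 1.683/0.317 = 5.309
Doppler factor = √(5.309) = 2.304
f_obs = 650.4 × 2.304 = 1499 THz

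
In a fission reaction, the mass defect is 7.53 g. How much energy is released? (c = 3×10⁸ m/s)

Convert mass defect: Δm = 7.53 g = 0.00753 kg
E = Δm·c² = 0.00753 × (3×10⁸)²
= 0.00753 × 9×10¹⁶ = 6.777×10¹⁴ J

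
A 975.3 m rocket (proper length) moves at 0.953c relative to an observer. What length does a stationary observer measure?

Proper length L₀ = 975.3 m
γ = 1/√(1 - 0.953²) = 3.301
L = L₀/γ = 975.3/3.301 = 295.5 m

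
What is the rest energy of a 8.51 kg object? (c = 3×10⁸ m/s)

c² = (3×10⁸)² = 9.000×10¹⁶ m²/s²
E₀ = mc² = 8.51 × 9.000×10¹⁶ = 7.659×10¹⁷ J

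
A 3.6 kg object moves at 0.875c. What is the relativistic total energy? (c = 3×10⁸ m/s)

γ = 1/√(1 - 0.875²) = 2.0656
mc² = 3.6 × (3×10⁸)² = 3.240×10¹⁷ J
E = γmc² = 2.0656 × 3.240×10¹⁷ = 6.693×10¹⁷ J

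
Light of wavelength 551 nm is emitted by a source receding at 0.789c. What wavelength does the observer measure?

β = 0.789
Wavelength Doppler factor = √(1.789/0.211) = √(8.4787) = 2.9118
λ_obs = 551 × 2.9118 = 1604 nm (redshift)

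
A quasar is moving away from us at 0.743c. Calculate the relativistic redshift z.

β = 0.743
(1+β)/(1-β) = 1.743/0.257 = 6.782
√(6.782) = 2.604
z = 2.604 - 1 = 1.604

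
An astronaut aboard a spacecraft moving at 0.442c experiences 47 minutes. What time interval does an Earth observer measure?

Proper time Δt₀ = 47 minutes
γ = 1/√(1 - 0.442²) = 1.1148
Δt = γΔt₀ = 1.1148 × 47 = 52.40 minutes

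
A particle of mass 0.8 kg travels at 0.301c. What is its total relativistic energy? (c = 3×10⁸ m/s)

γ = 1/√(1 - 0.301²) = 1.0486
mc² = 0.8 × (3×10⁸)² = 7.200×10¹⁶ J
E = γmc² = 1.0486 × 7.200×10¹⁶ = 7.550×10¹⁶ J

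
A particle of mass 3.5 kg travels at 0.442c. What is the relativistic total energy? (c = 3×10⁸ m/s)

γ = 1/√(1 - 0.442²) = 1.115
mc² = 3.5 × (3×10⁸)² = 3.150×10¹⁷ J
E = γmc² = 1.115 × 3.150×10¹⁷ = 3.512×10¹⁷ J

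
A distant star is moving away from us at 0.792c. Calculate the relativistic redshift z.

β = 0.792
(1+β)/(1-β) = 1.792/0.208 = 8.615
√(8.615) = 2.935
z = 2.935 - 1 = 1.935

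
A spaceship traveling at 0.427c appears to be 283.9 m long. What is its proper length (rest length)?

Contracted length L = 283.9 m
γ = 1/√(1 - 0.427²) = 1.106
L₀ = γL = 1.106 × 283.9 = 314.0 m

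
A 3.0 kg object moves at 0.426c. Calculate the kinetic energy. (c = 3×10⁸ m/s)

γ = 1/√(1 - 0.426²) = 1.1053
γ - 1 = 0.1053
KE = (γ-1)mc² = 0.1053 × 3.0 × (3×10⁸)² = 2.843×10¹⁶ J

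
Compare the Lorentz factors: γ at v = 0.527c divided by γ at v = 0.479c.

γ₁ = 1/√(1 - 0.527²) = 1.177
γ₂ = 1/√(1 - 0.479²) = 1.139
γ₁/γ₂ = 1.177/1.139 = 1.033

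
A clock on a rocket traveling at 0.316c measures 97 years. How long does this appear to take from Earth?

Proper time Δt₀ = 97 years
γ = 1/√(1 - 0.316²) = 1.054
Δt = γΔt₀ = 1.054 × 97 = 102.2 years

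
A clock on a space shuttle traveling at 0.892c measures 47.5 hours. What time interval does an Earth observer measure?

Proper time Δt₀ = 47.5 hours
γ = 1/√(1 - 0.892²) = 2.212
Δt = γΔt₀ = 2.212 × 47.5 = 105.1 hours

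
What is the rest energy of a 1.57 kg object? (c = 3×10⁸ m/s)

c² = (3×10⁸)² = 9.000×10¹⁶ m²/s²
E₀ = mc² = 1.57 × 9.000×10¹⁶ = 1.413×10¹⁷ J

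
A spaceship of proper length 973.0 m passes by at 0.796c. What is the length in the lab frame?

Proper length L₀ = 973.0 m
γ = 1/√(1 - 0.796²) = 1.652
L = L₀/γ = 973.0/1.652 = 589.0 m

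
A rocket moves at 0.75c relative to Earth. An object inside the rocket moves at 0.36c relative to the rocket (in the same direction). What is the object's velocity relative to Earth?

u = (u' + v)/(1 + u'v/c²)
Numerator: 0.36 + 0.75 = 1.11
Denominator: 1 + 0.27 = 1.27
u = 1.11/1.27 = 0.8740c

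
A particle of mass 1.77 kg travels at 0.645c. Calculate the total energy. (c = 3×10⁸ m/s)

γ = 1/√(1 - 0.645²) = 1.309
mc² = 1.77 × (3×10⁸)² = 1.593×10¹⁷ J
E = γmc² = 1.309 × 1.593×10¹⁷ = 2.085×10¹⁷ J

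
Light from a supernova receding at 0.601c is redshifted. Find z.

β = 0.601
(1+β)/(1-β) = 1.601/0.399 = 4.013
√(4.013) = 2.003
z = 2.003 - 1 = 1.003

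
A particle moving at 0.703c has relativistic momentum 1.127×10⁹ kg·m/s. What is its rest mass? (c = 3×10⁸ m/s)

γ = 1/√(1 - 0.703²) = 1.4061
v = 0.703 × 3×10⁸ = 2.109×10⁸ m/s
m = p/(γv) = 1.127×10⁹/(1.4061 × 2.109×10⁸) = 3.800 kg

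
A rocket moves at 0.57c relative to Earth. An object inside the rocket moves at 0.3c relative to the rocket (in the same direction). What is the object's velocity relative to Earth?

u = (u' + v)/(1 + u'v/c²)
Numerator: 0.3 + 0.57 = 0.87
Denominator: 1 + 0.171 = 1.171
u = 0.87/1.171 = 0.7430c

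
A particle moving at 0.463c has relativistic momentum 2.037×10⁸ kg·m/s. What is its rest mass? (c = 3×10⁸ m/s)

γ = 1/√(1 - 0.463²) = 1.128
v = 0.463 × 3×10⁸ = 1.389×10⁸ m/s
m = p/(γv) = 2.037×10⁸/(1.128 × 1.389×10⁸) = 1.300 kg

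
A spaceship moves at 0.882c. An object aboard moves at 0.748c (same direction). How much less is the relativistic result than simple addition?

Classical: u' + v = 0.748 + 0.882 = 1.63c
Relativistic: u = (0.748 + 0.882)/(1 + 0.659736) = 1.63/1.659736 = 0.9821c
Difference: 1.63 - 0.9821 = 0.6479c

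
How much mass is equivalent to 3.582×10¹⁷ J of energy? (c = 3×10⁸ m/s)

From E = mc², we get m = E/c²
c² = (3×10⁸)² = 9×10¹⁶ m²/s²
m = 3.582×10¹⁷ / 9×10¹⁶ = 3.980 kg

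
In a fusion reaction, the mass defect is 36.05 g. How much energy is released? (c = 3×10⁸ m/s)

Convert mass defect: Δm = 36.05 g = 0.03605 kg
E = Δm·c² = 0.03605 × (3×10⁸)²
= 0.03605 × 9×10¹⁶ = 3.245×10¹⁵ J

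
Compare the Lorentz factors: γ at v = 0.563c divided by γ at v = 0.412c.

γ₁ = 1/√(1 - 0.563²) = 1.210
γ₂ = 1/√(1 - 0.412²) = 1.097
γ₁/γ₂ = 1.210/1.097 = 1.103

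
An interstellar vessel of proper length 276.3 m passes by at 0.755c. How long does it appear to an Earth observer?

Proper length L₀ = 276.3 m
γ = 1/√(1 - 0.755²) = 1.525
L = L₀/γ = 276.3/1.525 = 181.2 m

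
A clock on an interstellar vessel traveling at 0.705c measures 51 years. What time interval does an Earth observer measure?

Proper time Δt₀ = 51 years
γ = 1/√(1 - 0.705²) = 1.410
Δt = γΔt₀ = 1.410 × 51 = 71.91 years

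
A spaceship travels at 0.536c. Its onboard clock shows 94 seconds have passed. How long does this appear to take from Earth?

Proper time Δt₀ = 94 seconds
γ = 1/√(1 - 0.536²) = 1.1845
Δt = γΔt₀ = 1.1845 × 94 = 111.3 seconds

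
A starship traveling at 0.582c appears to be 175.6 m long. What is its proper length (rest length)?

Contracted length L = 175.6 m
γ = 1/√(1 - 0.582²) = 1.2297
L₀ = γL = 1.2297 × 175.6 = 215.9 m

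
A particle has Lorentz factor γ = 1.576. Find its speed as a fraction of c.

From γ = 1/√(1 - v²/c²):
1/γ² = 1/1.576² = 0.4026
v²/c² = 1 - 0.4026 = 0.5974
v/c = √(0.5974) = 0.7729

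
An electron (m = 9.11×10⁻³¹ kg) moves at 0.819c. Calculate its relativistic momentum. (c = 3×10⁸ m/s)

γ = 1/√(1 - 0.819²) = 1.743
v = 0.819 × 3×10⁸ = 2.457×10⁸ m/s
p = γmv = 1.743 × 9.11×10⁻³¹ × 2.457×10⁸ = 3.901×10⁻²² kg·m/s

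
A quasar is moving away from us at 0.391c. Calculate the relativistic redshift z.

β = 0.391
(1+β)/(1-β) = 1.391/0.609 = 2.284
√(2.284) = 1.5113
z = 1.5113 - 1 = 0.5113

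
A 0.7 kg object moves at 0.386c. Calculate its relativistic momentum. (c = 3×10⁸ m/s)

γ = 1/√(1 - 0.386²) = 1.084
v = 0.386 × 3×10⁸ = 1.158×10⁸ m/s
p = γmv = 1.084 × 0.7 × 1.158×10⁸ = 8.787×10⁷ kg·m/s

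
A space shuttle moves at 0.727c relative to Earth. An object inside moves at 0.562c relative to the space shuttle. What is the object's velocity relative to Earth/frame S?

u = (u' + v)/(1 + u'v/c²)
Numerator: 0.562 + 0.727 = 1.289
Denominator: 1 + 0.408574 = 1.408574
u = 1.289/1.408574 = 0.9151c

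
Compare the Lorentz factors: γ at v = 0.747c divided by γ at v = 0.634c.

γ₁ = 1/√(1 - 0.747²) = 1.504
γ₂ = 1/√(1 - 0.634²) = 1.293
γ₁/γ₂ = 1.504/1.293 = 1.163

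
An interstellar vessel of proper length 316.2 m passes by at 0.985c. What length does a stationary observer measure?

Proper length L₀ = 316.2 m
γ = 1/√(1 - 0.985²) = 5.795
L = L₀/γ = 316.2/5.795 = 54.56 m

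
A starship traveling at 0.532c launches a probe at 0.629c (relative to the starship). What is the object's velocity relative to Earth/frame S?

u = (u' + v)/(1 + u'v/c²)
Numerator: 0.629 + 0.532 = 1.161
Denominator: 1 + 0.334628 = 1.334628
u = 1.161/1.334628 = 0.8699c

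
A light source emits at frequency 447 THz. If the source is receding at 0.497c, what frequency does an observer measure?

β = v/c = 0.497
(1-β)/(1+β) = 0.503/1.497 = 0.3360
Doppler factor = √(0.3360) = 0.5797
f_obs = 447 × 0.5797 = 259.1 THz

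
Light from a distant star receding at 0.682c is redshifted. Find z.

β = 0.682
(1+β)/(1-β) = 1.682/0.318 = 5.289
√(5.289) = 2.300
z = 2.300 - 1 = 1.300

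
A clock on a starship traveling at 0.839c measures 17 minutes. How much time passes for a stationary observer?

Proper time Δt₀ = 17 minutes
γ = 1/√(1 - 0.839²) = 1.8378
Δt = γΔt₀ = 1.8378 × 17 = 31.24 minutes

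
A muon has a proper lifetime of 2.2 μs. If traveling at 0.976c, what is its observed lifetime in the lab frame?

Proper lifetime τ₀ = 2.2 μs
γ = 1/√(1 - 0.976²) = 4.592
τ = γτ₀ = 4.592 × 2.2 μs = 10.10 μs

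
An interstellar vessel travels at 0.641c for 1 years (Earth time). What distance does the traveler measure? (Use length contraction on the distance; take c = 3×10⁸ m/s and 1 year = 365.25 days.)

Earth distance: d = v × t = 0.641c × 1 yr = 6.069×10¹⁵ m
γ = 1.303
d' = d/γ = 6.069×10¹⁵/1.303 = 4.658×10¹⁵ m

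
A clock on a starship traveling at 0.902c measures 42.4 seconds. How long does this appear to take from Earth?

Proper time Δt₀ = 42.4 seconds
γ = 1/√(1 - 0.902²) = 2.3162
Δt = γΔt₀ = 2.3162 × 42.4 = 98.21 seconds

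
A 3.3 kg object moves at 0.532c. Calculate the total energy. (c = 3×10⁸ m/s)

γ = 1/√(1 - 0.532²) = 1.181
mc² = 3.3 × (3×10⁸)² = 2.970×10¹⁷ J
E = γmc² = 1.181 × 2.970×10¹⁷ = 3.508×10¹⁷ J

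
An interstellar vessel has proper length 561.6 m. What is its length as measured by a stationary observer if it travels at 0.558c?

Proper length L₀ = 561.6 m
γ = 1/√(1 - 0.558²) = 1.2051
L = L₀/γ = 561.6/1.2051 = 466.0 m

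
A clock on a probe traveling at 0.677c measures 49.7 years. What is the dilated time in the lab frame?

Proper time Δt₀ = 49.7 years
γ = 1/√(1 - 0.677²) = 1.3587
Δt = γΔt₀ = 1.3587 × 49.7 = 67.53 years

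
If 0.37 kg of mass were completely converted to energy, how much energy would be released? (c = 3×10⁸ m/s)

Using E = mc²:
c² = (3×10⁸)² = 9×10¹⁶ m²/s²
E = 0.37 × 9×10¹⁶ = 3.330×10¹⁶ J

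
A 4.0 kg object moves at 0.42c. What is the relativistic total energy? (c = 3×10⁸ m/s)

γ = 1/√(1 - 0.42²) = 1.102
mc² = 4.0 × (3×10⁸)² = 3.600×10¹⁷ J
E = γmc² = 1.102 × 3.600×10¹⁷ = 3.967×10¹⁷ J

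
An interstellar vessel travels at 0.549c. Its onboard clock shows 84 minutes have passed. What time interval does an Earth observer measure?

Proper time Δt₀ = 84 minutes
γ = 1/√(1 - 0.549²) = 1.196
Δt = γΔt₀ = 1.196 × 84 = 100.5 minutes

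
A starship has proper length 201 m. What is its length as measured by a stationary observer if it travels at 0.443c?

Proper length L₀ = 201 m
γ = 1/√(1 - 0.443²) = 1.1154
L = L₀/γ = 201/1.1154 = 180.2 m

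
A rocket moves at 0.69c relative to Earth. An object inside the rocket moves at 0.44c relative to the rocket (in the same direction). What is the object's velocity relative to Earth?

u = (u' + v)/(1 + u'v/c²)
Numerator: 0.44 + 0.69 = 1.13
Denominator: 1 + 0.3036 = 1.3036
u = 1.13/1.3036 = 0.8668c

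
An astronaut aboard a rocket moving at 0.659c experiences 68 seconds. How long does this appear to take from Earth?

Proper time Δt₀ = 68 seconds
γ = 1/√(1 - 0.659²) = 1.3295
Δt = γΔt₀ = 1.3295 × 68 = 90.41 seconds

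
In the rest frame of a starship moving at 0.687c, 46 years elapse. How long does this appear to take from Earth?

Proper time Δt₀ = 46 years
γ = 1/√(1 - 0.687²) = 1.376
Δt = γΔt₀ = 1.376 × 46 = 63.30 years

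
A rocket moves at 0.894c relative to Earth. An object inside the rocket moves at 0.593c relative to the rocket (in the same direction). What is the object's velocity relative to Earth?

u = (u' + v)/(1 + u'v/c²)
Numerator: 0.593 + 0.894 = 1.487
Denominator: 1 + 0.530142 = 1.530142
u = 1.487/1.530142 = 0.9718c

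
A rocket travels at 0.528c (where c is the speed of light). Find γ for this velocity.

v/c = 0.528, so (v/c)² = 0.278784
1 - (v/c)² = 0.721216
γ = 1/√(0.721216) = 1.178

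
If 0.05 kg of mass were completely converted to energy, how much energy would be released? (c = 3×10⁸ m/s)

Using E = mc²:
c² = (3×10⁸)² = 9×10¹⁶ m²/s²
E = 0.05 × 9×10¹⁶ = 4.500×10¹⁵ J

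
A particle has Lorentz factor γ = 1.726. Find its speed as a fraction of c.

From γ = 1/√(1 - v²/c²):
1/γ² = 1/1.726² = 0.33567
v²/c² = 1 - 0.33567 = 0.66433
v/c = √(0.66433) = 0.8151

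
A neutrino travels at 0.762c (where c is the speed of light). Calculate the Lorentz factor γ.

v/c = 0.762, so (v/c)² = 0.580644
1 - (v/c)² = 0.419356
γ = 1/√(0.419356) = 1.544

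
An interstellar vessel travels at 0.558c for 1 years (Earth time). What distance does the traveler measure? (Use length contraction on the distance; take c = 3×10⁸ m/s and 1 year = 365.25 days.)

Earth distance: d = v × t = 0.558c × 1 yr = 5.283×10¹⁵ m
γ = 1.205
d' = d/γ = 5.283×10¹⁵/1.205 = 4.384×10¹⁵ m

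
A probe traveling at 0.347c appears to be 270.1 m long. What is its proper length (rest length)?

Contracted length L = 270.1 m
γ = 1/√(1 - 0.347²) = 1.0663
L₀ = γL = 1.0663 × 270.1 = 288.0 m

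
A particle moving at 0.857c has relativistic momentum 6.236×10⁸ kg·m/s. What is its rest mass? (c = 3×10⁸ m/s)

γ = 1/√(1 - 0.857²) = 1.941
v = 0.857 × 3×10⁸ = 2.571×10⁸ m/s
m = p/(γv) = 6.236×10⁸/(1.941 × 2.571×10⁸) = 1.250 kg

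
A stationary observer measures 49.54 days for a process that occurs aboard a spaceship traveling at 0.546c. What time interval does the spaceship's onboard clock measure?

Dilated time Δt = 49.54 days
γ = 1/√(1 - 0.546²) = 1.1936
Δt₀ = Δt/γ = 49.54/1.1936 = 41.50 days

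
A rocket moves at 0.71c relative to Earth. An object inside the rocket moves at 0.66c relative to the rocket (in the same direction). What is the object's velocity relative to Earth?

u = (u' + v)/(1 + u'v/c²)
Numerator: 0.66 + 0.71 = 1.37
Denominator: 1 + 0.4686 = 1.4686
u = 1.37/1.4686 = 0.9329c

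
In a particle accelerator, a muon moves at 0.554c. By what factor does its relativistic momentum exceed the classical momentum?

p_rel = γmv, p_class = mv
Ratio = γ = 1/√(1 - 0.554²)
= 1/√(0.693084) = 1.201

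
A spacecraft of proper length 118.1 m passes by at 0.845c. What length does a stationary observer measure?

Proper length L₀ = 118.1 m
γ = 1/√(1 - 0.845²) = 1.870
L = L₀/γ = 118.1/1.870 = 63.16 m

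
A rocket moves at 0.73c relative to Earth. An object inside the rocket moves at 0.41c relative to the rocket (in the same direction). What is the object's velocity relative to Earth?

u = (u' + v)/(1 + u'v/c²)
Numerator: 0.41 + 0.73 = 1.14
Denominator: 1 + 0.2993 = 1.2993
u = 1.14/1.2993 = 0.8774c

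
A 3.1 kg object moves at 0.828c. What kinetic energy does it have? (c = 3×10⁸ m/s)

γ = 1/√(1 - 0.828²) = 1.7834
γ - 1 = 0.7834
KE = (γ-1)mc² = 0.7834 × 3.1 × (3×10⁸)² = 2.186×10¹⁷ J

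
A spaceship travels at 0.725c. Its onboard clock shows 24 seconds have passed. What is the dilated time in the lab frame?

Proper time Δt₀ = 24 seconds
γ = 1/√(1 - 0.725²) = 1.452
Δt = γΔt₀ = 1.452 × 24 = 34.85 seconds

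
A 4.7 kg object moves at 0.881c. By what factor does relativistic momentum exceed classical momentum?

p_rel = γmv, p_class = mv
Ratio = γ = 1/√(1 - 0.881²) = 2.114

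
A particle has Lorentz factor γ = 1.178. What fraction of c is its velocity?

From γ = 1/√(1 - v²/c²):
1/γ² = 1/1.178² = 0.7206
v²/c² = 1 - 0.7206 = 0.2794
v/c = √(0.2794) = 0.5286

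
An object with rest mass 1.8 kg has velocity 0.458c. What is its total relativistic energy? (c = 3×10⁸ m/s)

γ = 1/√(1 - 0.458²) = 1.1249
mc² = 1.8 × (3×10⁸)² = 1.620×10¹⁷ J
E = γmc² = 1.1249 × 1.620×10¹⁷ = 1.822×10¹⁷ J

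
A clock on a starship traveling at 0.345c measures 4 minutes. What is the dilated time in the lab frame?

Proper time Δt₀ = 4 minutes
γ = 1/√(1 - 0.345²) = 1.0654
Δt = γΔt₀ = 1.0654 × 4 = 4.262 minutes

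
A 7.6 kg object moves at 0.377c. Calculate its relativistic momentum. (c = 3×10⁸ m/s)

γ = 1/√(1 - 0.377²) = 1.07966
v = 0.377 × 3×10⁸ = 1.131×10⁸ m/s
p = γmv = 1.07966 × 7.6 × 1.131×10⁸ = 9.280×10⁸ kg·m/s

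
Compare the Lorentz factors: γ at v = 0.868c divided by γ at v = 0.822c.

γ₁ = 1/√(1 - 0.868²) = 2.014
γ₂ = 1/√(1 - 0.822²) = 1.756
γ₁/γ₂ = 2.014/1.756 = 1.147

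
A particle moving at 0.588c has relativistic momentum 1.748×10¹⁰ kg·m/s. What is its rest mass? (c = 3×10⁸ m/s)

γ = 1/√(1 - 0.588²) = 1.2363
v = 0.588 × 3×10⁸ = 1.764×10⁸ m/s
m = p/(γv) = 1.748×10¹⁰/(1.2363 × 1.764×10⁸) = 80.15 kg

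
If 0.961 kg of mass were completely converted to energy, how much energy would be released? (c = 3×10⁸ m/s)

Using E = mc²:
c² = (3×10⁸)² = 9×10¹⁶ m²/s²
E = 0.961 × 9×10¹⁶ = 8.649×10¹⁶ J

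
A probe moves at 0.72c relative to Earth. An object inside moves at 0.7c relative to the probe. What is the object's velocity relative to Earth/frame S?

u = (u' + v)/(1 + u'v/c²)
Numerator: 0.7 + 0.72 = 1.42
Denominator: 1 + 0.504 = 1.504
u = 1.42/1.504 = 0.9441c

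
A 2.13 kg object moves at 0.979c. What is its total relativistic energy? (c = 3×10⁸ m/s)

γ = 1/√(1 - 0.979²) = 4.905321
mc² = 2.13 × (3×10⁸)² = 1.917×10¹⁷ J
E = γmc² = 4.905321 × 1.917×10¹⁷ = 9.404×10¹⁷ J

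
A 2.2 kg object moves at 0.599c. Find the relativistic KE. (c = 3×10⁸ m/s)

γ = 1/√(1 - 0.599²) = 1.24883
γ - 1 = 0.24883
KE = (γ-1)mc² = 0.24883 × 2.2 × (3×10⁸)² = 4.927×10¹⁶ J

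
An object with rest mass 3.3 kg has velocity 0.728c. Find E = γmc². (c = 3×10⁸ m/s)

γ = 1/√(1 - 0.728²) = 1.4586
mc² = 3.3 × (3×10⁸)² = 2.970×10¹⁷ J
E = γmc² = 1.4586 × 2.970×10¹⁷ = 4.332×10¹⁷ J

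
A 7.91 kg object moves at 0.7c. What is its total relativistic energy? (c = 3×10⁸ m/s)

γ = 1/√(1 - 0.7²) = 1.4003
mc² = 7.91 × (3×10⁸)² = 7.119×10¹⁷ J
E = γmc² = 1.4003 × 7.119×10¹⁷ = 9.969×10¹⁷ J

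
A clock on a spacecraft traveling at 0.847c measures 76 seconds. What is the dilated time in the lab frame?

Proper time Δt₀ = 76 seconds
γ = 1/√(1 - 0.847²) = 1.881
Δt = γΔt₀ = 1.881 × 76 = 143.0 seconds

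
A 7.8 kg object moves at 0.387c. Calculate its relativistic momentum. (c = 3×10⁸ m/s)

γ = 1/√(1 - 0.387²) = 1.0845
v = 0.387 × 3×10⁸ = 1.161×10⁸ m/s
p = γmv = 1.0845 × 7.8 × 1.161×10⁸ = 9.821×10⁸ kg·m/s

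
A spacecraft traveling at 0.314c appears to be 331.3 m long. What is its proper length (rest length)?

Contracted length L = 331.3 m
γ = 1/√(1 - 0.314²) = 1.053
L₀ = γL = 1.053 × 331.3 = 348.9 m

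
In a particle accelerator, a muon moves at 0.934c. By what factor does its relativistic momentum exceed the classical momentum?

p_rel = γmv, p_class = mv
Ratio = γ = 1/√(1 - 0.934²)
= 1/√(0.127644) = 2.799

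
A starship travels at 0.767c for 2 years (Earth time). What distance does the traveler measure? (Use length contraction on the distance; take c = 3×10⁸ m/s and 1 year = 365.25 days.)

Earth distance: d = v × t = 0.767c × 2 yr = 1.4523×10¹⁶ m
γ = 1.5585
d' = d/γ = 1.4523×10¹⁶/1.5585 = 9.319×10¹⁵ m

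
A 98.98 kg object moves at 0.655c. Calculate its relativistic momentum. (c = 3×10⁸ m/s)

γ = 1/√(1 - 0.655²) = 1.3234
v = 0.655 × 3×10⁸ = 1.965×10⁸ m/s
p = γmv = 1.3234 × 98.98 × 1.965×10⁸ = 2.574×10¹⁰ kg·m/s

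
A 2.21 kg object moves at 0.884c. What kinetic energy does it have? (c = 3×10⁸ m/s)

γ = 1/√(1 - 0.884²) = 2.1391
γ - 1 = 1.1391
KE = (γ-1)mc² = 1.1391 × 2.21 × (3×10⁸)² = 2.266×10¹⁷ J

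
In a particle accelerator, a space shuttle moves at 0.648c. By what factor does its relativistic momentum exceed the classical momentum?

p_rel = γmv, p_class = mv
Ratio = γ = 1/√(1 - 0.648²)
= 1/√(0.580096) = 1.313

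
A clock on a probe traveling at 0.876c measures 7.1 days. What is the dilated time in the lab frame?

Proper time Δt₀ = 7.1 days
γ = 1/√(1 - 0.876²) = 2.073
Δt = γΔt₀ = 2.073 × 7.1 = 14.72 days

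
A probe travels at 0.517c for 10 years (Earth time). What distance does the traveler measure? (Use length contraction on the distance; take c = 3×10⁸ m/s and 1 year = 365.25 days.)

Earth distance: d = v × t = 0.517c × 10 yr = 4.8946×10¹⁶ m
γ = 1.1682
d' = d/γ = 4.8946×10¹⁶/1.1682 = 4.190×10¹⁶ m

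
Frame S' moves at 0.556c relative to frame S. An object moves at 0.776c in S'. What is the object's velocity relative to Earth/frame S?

u = (u' + v)/(1 + u'v/c²)
Numerator: 0.776 + 0.556 = 1.332
Denominator: 1 + 0.431456 = 1.431456
u = 1.332/1.431456 = 0.9305c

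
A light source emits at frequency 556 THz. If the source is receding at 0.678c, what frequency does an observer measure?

β = v/c = 0.678
(1-β)/(1+β) = 0.322/1.678 = 0.1919
Doppler factor = √(0.1919) = 0.4381
f_obs = 556 × 0.4381 = 243.6 THz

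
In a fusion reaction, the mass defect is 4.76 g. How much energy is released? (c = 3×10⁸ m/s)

Convert mass defect: Δm = 4.76 g = 0.00476 kg
E = Δm·c² = 0.00476 × (3×10⁸)²
= 0.00476 × 9×10¹⁶ = 4.284×10¹⁴ J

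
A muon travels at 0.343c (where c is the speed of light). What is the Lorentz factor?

v/c = 0.343, so (v/c)² = 0.117649
1 - (v/c)² = 0.882351
γ = 1/√(0.882351) = 1.065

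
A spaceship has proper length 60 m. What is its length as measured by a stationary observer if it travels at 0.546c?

Proper length L₀ = 60 m
γ = 1/√(1 - 0.546²) = 1.1936
L = L₀/γ = 60/1.1936 = 50.27 m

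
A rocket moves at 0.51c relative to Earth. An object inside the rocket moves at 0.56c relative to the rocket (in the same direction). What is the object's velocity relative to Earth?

u = (u' + v)/(1 + u'v/c²)
Numerator: 0.56 + 0.51 = 1.07
Denominator: 1 + 0.2856 = 1.2856
u = 1.07/1.2856 = 0.8323c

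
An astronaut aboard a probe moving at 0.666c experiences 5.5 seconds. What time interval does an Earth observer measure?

Proper time Δt₀ = 5.5 seconds
γ = 1/√(1 - 0.666²) = 1.3406
Δt = γΔt₀ = 1.3406 × 5.5 = 7.373 seconds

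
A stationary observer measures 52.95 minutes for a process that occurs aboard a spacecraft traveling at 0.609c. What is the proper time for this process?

Dilated time Δt = 52.95 minutes
γ = 1/√(1 - 0.609²) = 1.2608
Δt₀ = Δt/γ = 52.95/1.2608 = 42.00 minutes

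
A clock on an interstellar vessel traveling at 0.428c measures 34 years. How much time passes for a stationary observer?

Proper time Δt₀ = 34 years
γ = 1/√(1 - 0.428²) = 1.1065
Δt = γΔt₀ = 1.1065 × 34 = 37.62 years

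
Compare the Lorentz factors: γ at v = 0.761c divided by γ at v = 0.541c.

γ₁ = 1/√(1 - 0.761²) = 1.541
γ₂ = 1/√(1 - 0.541²) = 1.189
γ₁/γ₂ = 1.541/1.189 = 1.296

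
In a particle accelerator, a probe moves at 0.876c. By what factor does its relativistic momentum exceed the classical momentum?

p_rel = γmv, p_class = mv
Ratio = γ = 1/√(1 - 0.876²)
= 1/√(0.232624) = 2.073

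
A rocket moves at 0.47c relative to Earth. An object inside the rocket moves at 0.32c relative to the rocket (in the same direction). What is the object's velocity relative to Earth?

u = (u' + v)/(1 + u'v/c²)
Numerator: 0.32 + 0.47 = 0.79
Denominator: 1 + 0.1504 = 1.1504
u = 0.79/1.1504 = 0.6867c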